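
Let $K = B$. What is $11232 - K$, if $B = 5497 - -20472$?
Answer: $-14737$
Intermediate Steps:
$B = 25969$ ($B = 5497 + 20472 = 25969$)
$K = 25969$
$11232 - K = 11232 - 25969 = -14737$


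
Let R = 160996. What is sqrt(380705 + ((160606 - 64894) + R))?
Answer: sqrt(637413) ≈ 798.38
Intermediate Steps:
sqrt(380705 + ((160606 - 64894) + R)) = sqrt(380705 + ((160606 - 64894) + 160996)) = sqrt(380705 + (95712 + 160996)) = sqrt(380705 + 256708) = sqrt(637413)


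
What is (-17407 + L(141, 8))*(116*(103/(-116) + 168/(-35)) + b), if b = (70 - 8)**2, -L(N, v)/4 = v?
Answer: -277646319/5 ≈ -5.5529e+7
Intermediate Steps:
L(N, v) = -4*v
b = 3844 (b = 62**2 = 3844)
(-17407 + L(141, 8))*(116*(103/(-116) + 168/(-35)) + b) = (-17407 - 4*8)*(116*(103/(-116) + 168/(-35)) + 3844) = (-17407 - 32)*(116*(103*(-1/116) + 168*(-1/35)) + 3844) = -17439*(116*(-103/116 - 24/5) + 3844) = -17439*(116*(-3299/580) + 3844) = -17439*(-3299/5 + 3844) = -17439*15921/5 = -277646319/5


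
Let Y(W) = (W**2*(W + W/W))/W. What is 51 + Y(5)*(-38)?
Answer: -1089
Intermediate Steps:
Y(W) = W*(1 + W) (Y(W) = (W**2*(W + 1))/W = (W**2*(1 + W))/W = W*(1 + W))
51 + Y(5)*(-38) = 51 + (5*(1 + 5))*(-38) = 51 + (5*6)*(-38) = 51 + 30*(-38) = 51 - 1140 = -1089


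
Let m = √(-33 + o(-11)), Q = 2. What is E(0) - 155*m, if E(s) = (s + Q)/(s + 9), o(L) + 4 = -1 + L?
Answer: 2/9 - 1085*I ≈ 0.22222 - 1085.0*I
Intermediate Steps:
o(L) = -5 + L (o(L) = -4 + (-1 + L) = -5 + L)
m = 7*I (m = √(-33 + (-5 - 11)) = √(-33 - 16) = √(-49) = 7*I ≈ 7.0*I)
E(s) = (2 + s)/(9 + s) (E(s) = (s + 2)/(s + 9) = (2 + s)/(9 + s))
E(0) - 155*m = (2 + 0)/(9 + 0) - 1085*I = 2/9 - 1085*I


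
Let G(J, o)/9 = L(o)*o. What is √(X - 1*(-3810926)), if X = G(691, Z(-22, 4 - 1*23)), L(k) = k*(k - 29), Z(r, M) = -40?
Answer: √2817326 ≈ 1678.5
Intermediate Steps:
L(k) = k*(-29 + k)
G(J, o) = 9*o²*(-29 + o) (G(J, o) = 9*((o*(-29 + o))*o) = 9*(o²*(-29 + o)) = 9*o²*(-29 + o))
X = -993600 (X = 9*(-40)²*(-29 - 40) = 9*1600*(-69) = -993600)
√(X - 1*(-3810926)) = √(-993600 - 1*(-3810926)) = √(-993600 + 3810926) = √2817326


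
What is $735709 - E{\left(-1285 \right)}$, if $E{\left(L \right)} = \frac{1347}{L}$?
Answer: $\frac{945387412}{1285} \approx 7.3571 \cdot 10^{5}$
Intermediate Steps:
$735709 - E{\left(-1285 \right)} = 735709 - \frac{1347}{-1285} = 735709 - 1347 \left(- \frac{1}{1285}\right) = 735709 - - \frac{1347}{1285} = 735709 + \frac{1347}{1285} = \frac{945387412}{1285}$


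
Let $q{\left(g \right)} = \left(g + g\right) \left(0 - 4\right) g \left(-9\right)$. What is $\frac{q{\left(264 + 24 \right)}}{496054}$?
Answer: $\frac{2985984}{248027} \approx 12.039$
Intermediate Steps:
$q{\left(g \right)} = 72 g^{2}$ ($q{\left(g \right)} = 2 g \left(-4\right) g \left(-9\right) = - 8 g g \left(-9\right) = - 8 g^{2} \left(-9\right) = 72 g^{2}$)
$\frac{q{\left(264 + 24 \right)}}{496054} = \frac{72 \left(264 + 24\right)^{2}}{496054} = 72 \cdot 288^{2} \cdot \frac{1}{496054} = 72 \cdot 82944 \cdot \frac{1}{496054} = 5971968 \cdot \frac{1}{496054} = \frac{2985984}{248027}$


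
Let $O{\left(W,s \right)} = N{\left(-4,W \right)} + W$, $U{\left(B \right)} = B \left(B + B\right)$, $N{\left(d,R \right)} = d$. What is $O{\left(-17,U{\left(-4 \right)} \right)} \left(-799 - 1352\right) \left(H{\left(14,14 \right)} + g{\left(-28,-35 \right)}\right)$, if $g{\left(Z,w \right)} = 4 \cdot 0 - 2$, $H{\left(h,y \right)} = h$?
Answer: $542052$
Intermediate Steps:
$g{\left(Z,w \right)} = -2$ ($g{\left(Z,w \right)} = 0 - 2 = -2$)
$U{\left(B \right)} = 2 B^{2}$ ($U{\left(B \right)} = B 2 B = 2 B^{2}$)
$O{\left(W,s \right)} = -4 + W$
$O{\left(-17,U{\left(-4 \right)} \right)} \left(-799 - 1352\right) \left(H{\left(14,14 \right)} + g{\left(-28,-35 \right)}\right) = \left(-4 - 17\right) \left(-799 - 1352\right) \left(14 - 2\right) = - 21 \left(\left(-2151\right) 12\right) = \left(-21\right) \left(-25812\right) = 542052$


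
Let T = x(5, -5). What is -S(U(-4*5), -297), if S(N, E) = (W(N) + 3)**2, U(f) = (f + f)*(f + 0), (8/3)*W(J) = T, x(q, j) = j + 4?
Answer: -441/64 ≈ -6.8906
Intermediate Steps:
x(q, j) = 4 + j
T = -1 (T = 4 - 5 = -1)
W(J) = -3/8 (W(J) = (3/8)*(-1) = -3/8)
U(f) = 2*f**2 (U(f) = (2*f)*f = 2*f**2)
S(N, E) = 441/64 (S(N, E) = (-3/8 + 3)**2 = (21/8)**2 = 441/64)
-S(U(-4*5), -297) = -1*441/64 = -441/64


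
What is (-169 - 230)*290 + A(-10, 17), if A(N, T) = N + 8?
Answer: -115712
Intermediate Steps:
A(N, T) = 8 + N
(-169 - 230)*290 + A(-10, 17) = (-169 - 230)*290 + (8 - 10) = -399*290 - 2 = -115710 - 2 = -115712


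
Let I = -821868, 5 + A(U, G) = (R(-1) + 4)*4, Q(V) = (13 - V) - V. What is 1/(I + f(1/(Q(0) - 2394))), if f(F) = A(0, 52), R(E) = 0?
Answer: -1/821857 ≈ -1.2168e-6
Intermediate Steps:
Q(V) = 13 - 2*V
A(U, G) = 11 (A(U, G) = -5 + (0 + 4)*4 = -5 + 4*4 = -5 + 16 = 11)
f(F) = 11
1/(I + f(1/(Q(0) - 2394))) = 1/(-821868 + 11) = 1/(-821857) = -1/821857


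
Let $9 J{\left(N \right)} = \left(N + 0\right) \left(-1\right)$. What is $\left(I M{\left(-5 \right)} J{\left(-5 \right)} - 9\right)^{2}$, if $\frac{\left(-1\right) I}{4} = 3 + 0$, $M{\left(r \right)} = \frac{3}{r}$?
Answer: $25$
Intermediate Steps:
$J{\left(N \right)} = - \frac{N}{9}$ ($J{\left(N \right)} = \frac{\left(N + 0\right) \left(-1\right)}{9} = \frac{N \left(-1\right)}{9} = \frac{\left(-1\right) N}{9} = - \frac{N}{9}$)
$I = -12$ ($I = - 4 \left(3 + 0\right) = \left(-4\right) 3 = -12$)
$\left(I M{\left(-5 \right)} J{\left(-5 \right)} - 9\right)^{2} = \left(- 12 \frac{3}{-5} \left(\left(- \frac{1}{9}\right) \left(-5\right)\right) - 9\right)^{2} = \left(- 12 \cdot 3 \left(- \frac{1}{5}\right) \frac{5}{9} - 9\right)^{2} = \left(\left(-12\right) \left(- \frac{3}{5}\right) \frac{5}{9} - 9\right)^{2} = \left(\frac{36}{5} \cdot \frac{5}{9} - 9\right)^{2} = \left(4 - 9\right)^{2} = \left(-5\right)^{2} = 25$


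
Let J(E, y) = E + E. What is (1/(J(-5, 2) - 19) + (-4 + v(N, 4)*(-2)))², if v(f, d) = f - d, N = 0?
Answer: 13225/841 ≈ 15.725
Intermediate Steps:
J(E, y) = 2*E
(1/(J(-5, 2) - 19) + (-4 + v(N, 4)*(-2)))² = (1/(2*(-5) - 19) + (-4 + (0 - 1*4)*(-2)))² = (1/(-10 - 19) + (-4 + (0 - 4)*(-2)))² = (1/(-29) + (-4 - 4*(-2)))² = (-1/29 + (-4 + 8))² = (-1/29 + 4)² = (115/29)² = 13225/841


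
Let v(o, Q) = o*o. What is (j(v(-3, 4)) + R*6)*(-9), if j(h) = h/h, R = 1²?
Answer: -63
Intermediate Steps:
R = 1
v(o, Q) = o²
j(h) = 1
(j(v(-3, 4)) + R*6)*(-9) = (1 + 1*6)*(-9) = (1 + 6)*(-9) = 7*(-9) = -63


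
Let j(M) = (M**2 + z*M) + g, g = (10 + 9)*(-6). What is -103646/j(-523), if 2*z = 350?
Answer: -51823/90945 ≈ -0.56983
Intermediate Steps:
z = 175 (z = (1/2)*350 = 175)
g = -114 (g = 19*(-6) = -114)
j(M) = -114 + M**2 + 175*M (j(M) = (M**2 + 175*M) - 114 = -114 + M**2 + 175*M)
-103646/j(-523) = -103646/(-114 + (-523)**2 + 175*(-523)) = -103646/(-114 + 273529 - 91525) = -103646/181890 = -103646*1/181890 = -51823/90945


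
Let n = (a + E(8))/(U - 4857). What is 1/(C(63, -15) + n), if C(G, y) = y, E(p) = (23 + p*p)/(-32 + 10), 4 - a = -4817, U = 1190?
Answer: -80674/1316085 ≈ -0.061298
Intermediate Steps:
a = 4821 (a = 4 - 1*(-4817) = 4 + 4817 = 4821)
E(p) = -23/22 - p**2/22 (E(p) = (23 + p**2)/(-22) = (23 + p**2)*(-1/22) = -23/22 - p**2/22)
n = -105975/80674 (n = (4821 + (-23/22 - 1/22*8**2))/(1190 - 4857) = (4821 + (-23/22 - 1/22*64))/(-3667) = (4821 + (-23/22 - 32/11))*(-1/3667) = (4821 - 87/22)*(-1/3667) = (105975/22)*(-1/3667) = -105975/80674 ≈ -1.3136)
1/(C(63, -15) + n) = 1/(-15 - 105975/80674) = 1/(-1316085/80674) = -80674/1316085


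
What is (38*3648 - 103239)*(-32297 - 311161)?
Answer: -12153261330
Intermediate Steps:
(38*3648 - 103239)*(-32297 - 311161) = (138624 - 103239)*(-343458) = 35385*(-343458) = -12153261330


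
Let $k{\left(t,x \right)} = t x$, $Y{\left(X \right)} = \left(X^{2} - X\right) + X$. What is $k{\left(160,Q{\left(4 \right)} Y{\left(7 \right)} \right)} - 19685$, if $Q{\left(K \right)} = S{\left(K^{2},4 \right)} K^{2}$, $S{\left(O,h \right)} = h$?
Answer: $482075$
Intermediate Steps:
$Q{\left(K \right)} = 4 K^{2}$
$Y{\left(X \right)} = X^{2}$
$k{\left(160,Q{\left(4 \right)} Y{\left(7 \right)} \right)} - 19685 = 160 \cdot 4 \cdot 4^{2} \cdot 7^{2} - 19685 = 160 \cdot 4 \cdot 16 \cdot 49 - 19685 = 160 \cdot 64 \cdot 49 - 19685 = 160 \cdot 3136 - 19685 = 501760 - 19685 = 482075$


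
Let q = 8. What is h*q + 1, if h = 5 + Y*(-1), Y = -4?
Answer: 73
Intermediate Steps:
h = 9 (h = 5 - 4*(-1) = 5 + 4 = 9)
h*q + 1 = 9*8 + 1 = 72 + 1 = 73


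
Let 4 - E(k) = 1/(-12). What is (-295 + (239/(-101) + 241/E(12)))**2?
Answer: 1391394821476/24492601 ≈ 56809.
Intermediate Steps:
E(k) = 49/12 (E(k) = 4 - 1/(-12) = 4 - 1*(-1/12) = 4 + 1/12 = 49/12)
(-295 + (239/(-101) + 241/E(12)))**2 = (-295 + (239/(-101) + 241/(49/12)))**2 = (-295 + (239*(-1/101) + 241*(12/49)))**2 = (-295 + (-239/101 + 2892/49))**2 = (-295 + 280381/4949)**2 = (-1179574/4949)**2 = 1391394821476/24492601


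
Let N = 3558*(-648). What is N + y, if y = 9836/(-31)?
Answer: -71482940/31 ≈ -2.3059e+6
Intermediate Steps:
y = -9836/31 (y = 9836*(-1/31) = -9836/31 ≈ -317.29)
N = -2305584
N + y = -2305584 - 9836/31 = -71482940/31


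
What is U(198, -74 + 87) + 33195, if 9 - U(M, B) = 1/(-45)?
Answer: 1494181/45 ≈ 33204.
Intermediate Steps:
U(M, B) = 406/45 (U(M, B) = 9 - 1/(-45) = 9 - 1*(-1/45) = 9 + 1/45 = 406/45)
U(198, -74 + 87) + 33195 = 406/45 + 33195 = 1494181/45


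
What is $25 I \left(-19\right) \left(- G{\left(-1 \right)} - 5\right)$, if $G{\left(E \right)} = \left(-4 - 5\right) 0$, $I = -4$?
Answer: $-9500$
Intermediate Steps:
$G{\left(E \right)} = 0$ ($G{\left(E \right)} = \left(-9\right) 0 = 0$)
$25 I \left(-19\right) \left(- G{\left(-1 \right)} - 5\right) = 25 \left(\left(-4\right) \left(-19\right)\right) \left(\left(-1\right) 0 - 5\right) = 25 \cdot 76 \left(0 - 5\right) = 1900 \left(-5\right) = -9500$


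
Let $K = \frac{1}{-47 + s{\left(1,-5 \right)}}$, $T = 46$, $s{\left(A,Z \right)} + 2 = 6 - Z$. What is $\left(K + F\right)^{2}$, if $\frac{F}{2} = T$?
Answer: $\frac{12215025}{1444} \approx 8459.2$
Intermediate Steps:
$s{\left(A,Z \right)} = 4 - Z$ ($s{\left(A,Z \right)} = -2 - \left(-6 + Z\right) = 4 - Z$)
$K = - \frac{1}{38}$ ($K = \frac{1}{-47 + \left(4 - -5\right)} = \frac{1}{-47 + \left(4 + 5\right)} = \frac{1}{-47 + 9} = \frac{1}{-38} = - \frac{1}{38} \approx -0.026316$)
$F = 92$ ($F = 2 \cdot 46 = 92$)
$\left(K + F\right)^{2} = \left(- \frac{1}{38} + 92\right)^{2} = \left(\frac{3495}{38}\right)^{2} = \frac{12215025}{1444}$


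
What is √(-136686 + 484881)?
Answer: √348195 ≈ 590.08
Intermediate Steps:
√(-136686 + 484881) = √348195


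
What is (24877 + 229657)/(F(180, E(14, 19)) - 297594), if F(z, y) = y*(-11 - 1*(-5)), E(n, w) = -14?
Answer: -127267/148755 ≈ -0.85555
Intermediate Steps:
F(z, y) = -6*y (F(z, y) = y*(-11 + 5) = y*(-6) = -6*y)
(24877 + 229657)/(F(180, E(14, 19)) - 297594) = (24877 + 229657)/(-6*(-14) - 297594) = 254534/(84 - 297594) = 254534/(-297510) = 254534*(-1/297510) = -127267/148755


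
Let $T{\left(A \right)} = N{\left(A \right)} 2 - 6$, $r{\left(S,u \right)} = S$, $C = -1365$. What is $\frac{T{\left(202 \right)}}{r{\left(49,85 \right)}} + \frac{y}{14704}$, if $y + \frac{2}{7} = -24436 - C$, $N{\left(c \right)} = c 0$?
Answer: $- \frac{1218717}{720496} \approx -1.6915$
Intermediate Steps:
$N{\left(c \right)} = 0$
$T{\left(A \right)} = -6$ ($T{\left(A \right)} = 0 \cdot 2 - 6 = 0 - 6 = -6$)
$y = - \frac{161499}{7}$ ($y = - \frac{2}{7} - 23071 = - \frac{161499}{7} \approx -23071.0$)
$\frac{T{\left(202 \right)}}{r{\left(49,85 \right)}} + \frac{y}{14704} = - \frac{6}{49} - \frac{161499}{7 \cdot 14704} = \left(-6\right) \frac{1}{49} - \frac{161499}{102928} = - \frac{6}{49} - \frac{161499}{102928} = - \frac{1218717}{720496}$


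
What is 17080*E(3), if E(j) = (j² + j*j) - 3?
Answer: 256200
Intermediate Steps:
E(j) = -3 + 2*j² (E(j) = (j² + j²) - 3 = 2*j² - 3 = -3 + 2*j²)
17080*E(3) = 17080*(-3 + 2*3²) = 17080*(-3 + 2*9) = 17080*(-3 + 18) = 17080*15 = 256200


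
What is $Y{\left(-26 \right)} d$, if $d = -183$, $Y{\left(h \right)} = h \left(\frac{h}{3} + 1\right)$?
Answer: $-36478$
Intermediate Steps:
$Y{\left(h \right)} = h \left(1 + \frac{h}{3}\right)$ ($Y{\left(h \right)} = h \left(h \frac{1}{3} + 1\right) = h \left(\frac{h}{3} + 1\right) = h \left(1 + \frac{h}{3}\right)$)
$Y{\left(-26 \right)} d = \frac{1}{3} \left(-26\right) \left(3 - 26\right) \left(-183\right) = \frac{1}{3} \left(-26\right) \left(-23\right) \left(-183\right) = \frac{598}{3} \left(-183\right) = -36478$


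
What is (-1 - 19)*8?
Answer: -160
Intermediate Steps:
(-1 - 19)*8 = -20*8 = -160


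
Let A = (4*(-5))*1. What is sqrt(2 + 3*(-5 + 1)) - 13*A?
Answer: 260 + I*sqrt(10) ≈ 260.0 + 3.1623*I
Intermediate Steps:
A = -20 (A = -20*1 = -20)
sqrt(2 + 3*(-5 + 1)) - 13*A = sqrt(2 + 3*(-5 + 1)) - 13*(-20) = sqrt(2 + 3*(-4)) + 260 = sqrt(2 - 12) + 260 = sqrt(-10) + 260 = I*sqrt(10) + 260 = 260 + I*sqrt(10)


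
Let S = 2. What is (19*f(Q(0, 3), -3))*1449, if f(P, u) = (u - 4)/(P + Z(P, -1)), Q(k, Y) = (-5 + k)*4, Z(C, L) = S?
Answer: 21413/2 ≈ 10707.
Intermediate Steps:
Z(C, L) = 2
Q(k, Y) = -20 + 4*k
f(P, u) = (-4 + u)/(2 + P) (f(P, u) = (u - 4)/(P + 2) = (-4 + u)/(2 + P))
(19*f(Q(0, 3), -3))*1449 = (19*((-4 - 3)/(2 + (-20 + 4*0))))*1449 = (19*(-7/(2 + (-20 + 0))))*1449 = (19*(-7/(2 - 20)))*1449 = (19*(-7/(-18)))*1449 = (19*(-1/18*(-7)))*1449 = (19*(7/18))*1449 = (133/18)*1449 = 21413/2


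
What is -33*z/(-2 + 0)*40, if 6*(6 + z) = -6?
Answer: -4620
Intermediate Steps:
z = -7 (z = -6 + (⅙)*(-6) = -6 - 1 = -7)
-33*z/(-2 + 0)*40 = -(-231)/(-2 + 0)*40 = -(-231)/(-2)*40 = -(-231)*(-1)/2*40 = -33*7/2*40 = -231/2*40 = -4620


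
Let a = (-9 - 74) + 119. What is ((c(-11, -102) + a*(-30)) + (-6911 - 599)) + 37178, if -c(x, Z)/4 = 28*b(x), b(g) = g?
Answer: 29820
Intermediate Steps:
a = 36 (a = -83 + 119 = 36)
c(x, Z) = -112*x
((c(-11, -102) + a*(-30)) + (-6911 - 599)) + 37178 = ((-112*(-11) + 36*(-30)) + (-6911 - 599)) + 37178 = ((1232 - 1080) - 7510) + 37178 = (152 - 7510) + 37178 = -7358 + 37178 = 29820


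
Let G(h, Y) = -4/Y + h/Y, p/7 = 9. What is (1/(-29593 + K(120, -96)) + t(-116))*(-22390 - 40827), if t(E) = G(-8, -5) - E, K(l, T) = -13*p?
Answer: -1138152483083/152060 ≈ -7.4849e+6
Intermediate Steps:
p = 63 (p = 7*9 = 63)
K(l, T) = -819 (K(l, T) = -13*63 = -819)
t(E) = 12/5 - E (t(E) = (-4 - 8)/(-5) - E = -1/5*(-12) - E = 12/5 - E)
(1/(-29593 + K(120, -96)) + t(-116))*(-22390 - 40827) = (1/(-29593 - 819) + (12/5 - 1*(-116)))*(-22390 - 40827) = (1/(-30412) + (12/5 + 116))*(-63217) = (-1/30412 + 592/5)*(-63217) = (18003899/152060)*(-63217) = -1138152483083/152060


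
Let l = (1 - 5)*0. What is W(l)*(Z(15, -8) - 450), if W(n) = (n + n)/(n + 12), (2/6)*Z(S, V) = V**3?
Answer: 0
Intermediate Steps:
l = 0 (l = -4*0 = 0)
Z(S, V) = 3*V**3
W(n) = 2*n/(12 + n) (W(n) = (2*n)/(12 + n) = 2*n/(12 + n))
W(l)*(Z(15, -8) - 450) = (2*0/(12 + 0))*(3*(-8)**3 - 450) = (2*0/12)*(3*(-512) - 450) = (2*0*(1/12))*(-1536 - 450) = 0*(-1986) = 0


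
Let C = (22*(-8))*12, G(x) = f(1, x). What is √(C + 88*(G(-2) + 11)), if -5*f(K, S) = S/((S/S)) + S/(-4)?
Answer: 2*I*√6985/5 ≈ 33.431*I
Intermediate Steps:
f(K, S) = -3*S/20 (f(K, S) = -(S/((S/S)) + S/(-4))/5 = -(S/1 + S*(-¼))/5 = -(S*1 - S/4)/5 = -(S - S/4)/5 = -3*S/20)
G(x) = -3*x/20
C = -2112 (C = -176*12 = -2112)
√(C + 88*(G(-2) + 11)) = √(-2112 + 88*(-3/20*(-2) + 11)) = √(-2112 + 88*(3/10 + 11)) = √(-2112 + 88*(113/10)) = √(-2112 + 4972/5) = √(-5588/5) = 2*I*√6985/5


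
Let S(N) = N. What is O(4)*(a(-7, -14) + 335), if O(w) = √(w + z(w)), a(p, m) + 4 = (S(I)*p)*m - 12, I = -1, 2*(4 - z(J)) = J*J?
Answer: 0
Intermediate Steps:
z(J) = 4 - J²/2 (z(J) = 4 - J*J/2 = 4 - J²/2)
a(p, m) = -16 - m*p (a(p, m) = -4 + ((-p)*m - 12) = -4 + (-m*p - 12) = -4 + (-12 - m*p) = -16 - m*p)
O(w) = √(4 + w - w²/2) (O(w) = √(w + (4 - w²/2)) = √(4 + w - w²/2))
O(4)*(a(-7, -14) + 335) = (√(16 - 2*4² + 4*4)/2)*((-16 - 1*(-14)*(-7)) + 335) = (√(16 - 2*16 + 16)/2)*((-16 - 98) + 335) = (√(16 - 32 + 16)/2)*(-114 + 335) = (√0/2)*221 = ((½)*0)*221 = 0*221 = 0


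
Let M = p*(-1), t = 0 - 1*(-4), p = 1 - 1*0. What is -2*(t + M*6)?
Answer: 4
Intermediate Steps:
p = 1 (p = 1 + 0 = 1)
t = 4 (t = 0 + 4 = 4)
M = -1 (M = 1*(-1) = -1)
-2*(t + M*6) = -2*(4 - 1*6) = -2*(4 - 6) = -2*(-2) = 4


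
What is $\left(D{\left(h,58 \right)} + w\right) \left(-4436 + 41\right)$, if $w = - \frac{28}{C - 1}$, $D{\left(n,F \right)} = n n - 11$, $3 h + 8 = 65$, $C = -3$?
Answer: $-1569015$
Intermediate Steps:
$h = 19$ ($h = - \frac{8}{3} + \frac{1}{3} \cdot 65 = - \frac{8}{3} + \frac{65}{3} = 19$)
$D{\left(n,F \right)} = -11 + n^{2}$ ($D{\left(n,F \right)} = n^{2} - 11 = -11 + n^{2}$)
$w = 7$ ($w = - \frac{28}{-3 - 1} = - \frac{28}{-4} = \left(-28\right) \left(- \frac{1}{4}\right) = 7$)
$\left(D{\left(h,58 \right)} + w\right) \left(-4436 + 41\right) = \left(\left(-11 + 19^{2}\right) + 7\right) \left(-4436 + 41\right) = \left(\left(-11 + 361\right) + 7\right) \left(-4395\right) = \left(350 + 7\right) \left(-4395\right) = 357 \left(-4395\right) = -1569015$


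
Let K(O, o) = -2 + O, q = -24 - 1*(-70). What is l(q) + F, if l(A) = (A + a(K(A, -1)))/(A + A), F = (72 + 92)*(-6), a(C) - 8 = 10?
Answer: -22616/23 ≈ -983.30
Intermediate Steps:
q = 46 (q = -24 + 70 = 46)
a(C) = 18 (a(C) = 8 + 10 = 18)
F = -984 (F = 164*(-6) = -984)
l(A) = (18 + A)/(2*A) (l(A) = (A + 18)/(A + A) = (18 + A)/((2*A)) = (18 + A)*(1/(2*A)) = (18 + A)/(2*A))
l(q) + F = (½)*(18 + 46)/46 - 984 = (½)*(1/46)*64 - 984 = 16/23 - 984 = -22616/23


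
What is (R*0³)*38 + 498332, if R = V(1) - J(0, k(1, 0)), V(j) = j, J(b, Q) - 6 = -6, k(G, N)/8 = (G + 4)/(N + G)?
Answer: 498332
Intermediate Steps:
k(G, N) = 8*(4 + G)/(G + N) (k(G, N) = 8*((G + 4)/(N + G)) = 8*((4 + G)/(G + N)) = 8*(4 + G)/(G + N))
J(b, Q) = 0 (J(b, Q) = 6 - 6 = 0)
R = 1 (R = 1 - 1*0 = 1 + 0 = 1)
(R*0³)*38 + 498332 = (1*0³)*38 + 498332 = (1*0)*38 + 498332 = 0*38 + 498332 = 0 + 498332 = 498332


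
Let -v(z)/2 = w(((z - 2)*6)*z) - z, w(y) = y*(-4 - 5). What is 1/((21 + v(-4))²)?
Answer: 1/6786025 ≈ 1.4736e-7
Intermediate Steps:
w(y) = -9*y (w(y) = y*(-9) = -9*y)
v(z) = 2*z + 18*z*(-12 + 6*z) (v(z) = -2*(-9*(z - 2)*6*z - z) = -2*(-9*(-2 + z)*6*z - z) = -2*(-9*(-12 + 6*z)*z - z) = -2*(-9*z*(-12 + 6*z) - z) = -2*(-z - 9*z*(-12 + 6*z)) = 2*z + 18*z*(-12 + 6*z))
1/((21 + v(-4))²) = 1/((21 + 2*(-4)*(-107 + 54*(-4)))²) = 1/((21 + 2*(-4)*(-107 - 216))²) = 1/((21 + 2*(-4)*(-323))²) = 1/((21 + 2584)²) = 1/(2605²) = 1/6786025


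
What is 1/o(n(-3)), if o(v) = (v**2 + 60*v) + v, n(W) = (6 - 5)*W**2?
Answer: 1/630 ≈ 0.0015873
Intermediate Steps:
n(W) = W**2 (n(W) = 1*W**2 = W**2)
o(v) = v**2 + 61*v
1/o(n(-3)) = 1/((-3)**2*(61 + (-3)**2)) = 1/(9*(61 + 9)) = 1/(9*70) = 1/630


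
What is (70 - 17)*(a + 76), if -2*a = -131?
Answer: 14999/2 ≈ 7499.5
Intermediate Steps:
a = 131/2 (a = -½*(-131) = 131/2 ≈ 65.500)
(70 - 17)*(a + 76) = (70 - 17)*(131/2 + 76) = 53*(283/2) = 14999/2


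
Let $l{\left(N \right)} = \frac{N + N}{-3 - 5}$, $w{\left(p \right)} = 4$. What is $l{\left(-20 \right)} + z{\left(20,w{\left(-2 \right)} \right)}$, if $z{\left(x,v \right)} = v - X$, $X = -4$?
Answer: $13$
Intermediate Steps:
$z{\left(x,v \right)} = 4 + v$ ($z{\left(x,v \right)} = v - -4 = v + 4 = 4 + v$)
$l{\left(N \right)} = - \frac{N}{4}$ ($l{\left(N \right)} = \frac{2 N}{-8} = 2 N \left(- \frac{1}{8}\right) = - \frac{N}{4}$)
$l{\left(-20 \right)} + z{\left(20,w{\left(-2 \right)} \right)} = \left(- \frac{1}{4}\right) \left(-20\right) + \left(4 + 4\right) = 5 + 8 = 13$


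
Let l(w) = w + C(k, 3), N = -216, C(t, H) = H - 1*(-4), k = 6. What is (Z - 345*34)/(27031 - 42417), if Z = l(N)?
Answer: 11939/15386 ≈ 0.77596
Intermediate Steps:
C(t, H) = 4 + H (C(t, H) = H + 4 = 4 + H)
l(w) = 7 + w (l(w) = w + (4 + 3) = w + 7 = 7 + w)
Z = -209 (Z = 7 - 216 = -209)
(Z - 345*34)/(27031 - 42417) = (-209 - 345*34)/(27031 - 42417) = (-209 - 11730)/(-15386) = -11939*(-1/15386) = 11939/15386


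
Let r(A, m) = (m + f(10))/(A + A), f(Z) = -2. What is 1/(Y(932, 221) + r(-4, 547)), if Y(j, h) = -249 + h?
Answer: -8/769 ≈ -0.010403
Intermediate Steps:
r(A, m) = (-2 + m)/(2*A) (r(A, m) = (m - 2)/(A + A) = (-2 + m)/((2*A)) = (-2 + m)*(1/(2*A)) = (-2 + m)/(2*A))
1/(Y(932, 221) + r(-4, 547)) = 1/((-249 + 221) + (½)*(-2 + 547)/(-4)) = 1/(-28 + (½)*(-¼)*545) = 1/(-28 - 545/8) = 1/(-769/8) = -8/769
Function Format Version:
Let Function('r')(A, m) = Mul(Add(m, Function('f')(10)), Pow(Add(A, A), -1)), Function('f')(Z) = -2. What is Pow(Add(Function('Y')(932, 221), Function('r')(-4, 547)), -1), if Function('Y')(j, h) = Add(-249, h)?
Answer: Rational(-8, 769) ≈ -0.010403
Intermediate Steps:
Function('r')(A, m) = Mul(Rational(1, 2), Pow(A, -1), Add(-2, m)) (Function('r')(A, m) = Mul(Add(m, -2), Pow(Add(A, A), -1)) = Mul(Add(-2, m), Pow(Mul(2, A), -1)) = Mul(Add(-2, m), Mul(Rational(1, 2), Pow(A, -1))) = Mul(Rational(1, 2), Pow(A, -1), Add(-2, m)))
Pow(Add(Function('Y')(932, 221), Function('r')(-4, 547)), -1) = Pow(Add(Add(-249, 221), Mul(Rational(1, 2), Pow(-4, -1), Add(-2, 547))), -1) = Pow(Add(-28, Mul(Rational(1, 2), Rational(-1, 4), 545)), -1) = Pow(Add(-28, Rational(-545, 8)), -1) = Pow(Rational(-769, 8), -1) = Rational(-8, 769)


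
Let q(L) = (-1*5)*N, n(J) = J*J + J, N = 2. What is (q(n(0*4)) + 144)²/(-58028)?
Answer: -4489/14507 ≈ -0.30944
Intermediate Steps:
n(J) = J + J² (n(J) = J² + J = J + J²)
q(L) = -10 (q(L) = -1*5*2 = -5*2 = -10)
(q(n(0*4)) + 144)²/(-58028) = (-10 + 144)²/(-58028) = 134²*(-1/58028) = 17956*(-1/58028) = -4489/14507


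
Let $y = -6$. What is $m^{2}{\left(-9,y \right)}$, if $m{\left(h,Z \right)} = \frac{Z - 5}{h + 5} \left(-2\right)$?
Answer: $\frac{121}{4} \approx 30.25$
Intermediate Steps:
$m{\left(h,Z \right)} = - \frac{2 \left(-5 + Z\right)}{5 + h}$ ($m{\left(h,Z \right)} = \frac{-5 + Z}{5 + h} \left(-2\right) = - \frac{2 \left(-5 + Z\right)}{5 + h}$)
$m^{2}{\left(-9,y \right)} = \left(\frac{2 \left(5 - -6\right)}{5 - 9}\right)^{2} = \left(\frac{2 \left(5 + 6\right)}{-4}\right)^{2} = \left(2 \left(- \frac{1}{4}\right) 11\right)^{2} = \left(- \frac{11}{2}\right)^{2} = \frac{121}{4}$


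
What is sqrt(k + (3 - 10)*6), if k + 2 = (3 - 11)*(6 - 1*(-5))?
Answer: 2*I*sqrt(33) ≈ 11.489*I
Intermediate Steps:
k = -90 (k = -2 + (3 - 11)*(6 - 1*(-5)) = -2 - 8*(6 + 5) = -2 - 8*11 = -2 - 88 = -90)
sqrt(k + (3 - 10)*6) = sqrt(-90 + (3 - 10)*6) = sqrt(-90 - 7*6) = sqrt(-90 - 42) = sqrt(-132) = 2*I*sqrt(33)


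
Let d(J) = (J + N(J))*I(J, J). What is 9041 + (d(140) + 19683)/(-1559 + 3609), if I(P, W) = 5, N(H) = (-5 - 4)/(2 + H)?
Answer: 2634729441/291100 ≈ 9050.9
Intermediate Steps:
N(H) = -9/(2 + H)
d(J) = -45/(2 + J) + 5*J (d(J) = (J - 9/(2 + J))*5 = -45/(2 + J) + 5*J)
9041 + (d(140) + 19683)/(-1559 + 3609) = 9041 + (5*(-9 + 140*(2 + 140))/(2 + 140) + 19683)/(-1559 + 3609) = 9041 + (5*(-9 + 140*142)/142 + 19683)/2050 = 9041 + (5*(1/142)*(-9 + 19880) + 19683)*(1/2050) = 9041 + (5*(1/142)*19871 + 19683)*(1/2050) = 9041 + (99355/142 + 19683)*(1/2050) = 9041 + (2894341/142)*(1/2050) = 9041 + 2894341/291100 = 2634729441/291100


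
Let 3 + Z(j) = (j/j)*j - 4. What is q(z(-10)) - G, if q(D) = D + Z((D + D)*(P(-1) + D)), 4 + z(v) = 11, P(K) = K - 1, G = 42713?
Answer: -42643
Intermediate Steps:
P(K) = -1 + K
Z(j) = -7 + j (Z(j) = -3 + ((j/j)*j - 4) = -3 + (1*j - 4) = -3 + (j - 4) = -3 + (-4 + j) = -7 + j)
z(v) = 7 (z(v) = -4 + 11 = 7)
q(D) = -7 + D + 2*D*(-2 + D) (q(D) = D + (-7 + (D + D)*((-1 - 1) + D)) = D + (-7 + (2*D)*(-2 + D)) = D + (-7 + 2*D*(-2 + D)) = -7 + D + 2*D*(-2 + D))
q(z(-10)) - G = (-7 + 7 + 2*7*(-2 + 7)) - 1*42713 = (-7 + 7 + 2*7*5) - 42713 = (-7 + 7 + 70) - 42713 = 70 - 42713 = -42643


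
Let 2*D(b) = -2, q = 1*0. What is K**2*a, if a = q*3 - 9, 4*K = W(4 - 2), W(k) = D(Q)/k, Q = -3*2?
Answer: -9/64 ≈ -0.14063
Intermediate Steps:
q = 0
Q = -6
D(b) = -1 (D(b) = (1/2)*(-2) = -1)
W(k) = -1/k
K = -1/8 (K = (-1/(4 - 2))/4 = (-1/2)/4 = (-1*1/2)/4 = (1/4)*(-1/2) = -1/8 ≈ -0.12500)
a = -9 (a = 0*3 - 9 = 0 - 9 = -9)
K**2*a = (-1/8)**2*(-9) = (1/64)*(-9) = -9/64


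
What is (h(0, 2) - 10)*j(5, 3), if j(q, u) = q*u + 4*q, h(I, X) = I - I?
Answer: -350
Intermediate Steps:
h(I, X) = 0
j(q, u) = 4*q + q*u
(h(0, 2) - 10)*j(5, 3) = (0 - 10)*(5*(4 + 3)) = -50*7 = -10*35 = -350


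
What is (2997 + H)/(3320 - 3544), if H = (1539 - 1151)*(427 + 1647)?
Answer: -115387/32 ≈ -3605.8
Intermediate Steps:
H = 804712 (H = 388*2074 = 804712)
(2997 + H)/(3320 - 3544) = (2997 + 804712)/(3320 - 3544) = 807709/(-224) = 807709*(-1/224) = -115387/32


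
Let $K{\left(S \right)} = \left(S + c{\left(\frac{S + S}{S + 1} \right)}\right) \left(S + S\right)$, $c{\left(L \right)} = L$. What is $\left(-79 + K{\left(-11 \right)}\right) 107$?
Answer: $\frac{61311}{5} \approx 12262.0$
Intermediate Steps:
$K{\left(S \right)} = 2 S \left(S + \frac{2 S}{1 + S}\right)$ ($K{\left(S \right)} = \left(S + \frac{S + S}{S + 1}\right) \left(S + S\right) = \left(S + \frac{2 S}{1 + S}\right) 2 S = 2 S \left(S + \frac{2 S}{1 + S}\right)$)
$\left(-79 + K{\left(-11 \right)}\right) 107 = \left(-79 + \frac{2 \left(-11\right)^{2} \left(3 - 11\right)}{1 - 11}\right) 107 = \left(-79 + 2 \cdot 121 \frac{1}{-10} \left(-8\right)\right) 107 = \left(-79 + 2 \cdot 121 \left(- \frac{1}{10}\right) \left(-8\right)\right) 107 = \left(-79 + \frac{968}{5}\right) 107 = \frac{573}{5} \cdot 107 = \frac{61311}{5}$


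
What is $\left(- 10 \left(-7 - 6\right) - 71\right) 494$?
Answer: $29146$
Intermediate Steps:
$\left(- 10 \left(-7 - 6\right) - 71\right) 494 = \left(\left(-10\right) \left(-13\right) - 71\right) 494 = \left(130 - 71\right) 494 = 59 \cdot 494 = 29146$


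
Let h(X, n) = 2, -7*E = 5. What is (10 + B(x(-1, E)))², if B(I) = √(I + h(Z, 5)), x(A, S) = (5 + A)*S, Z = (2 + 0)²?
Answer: (70 + I*√42)²/49 ≈ 99.143 + 18.516*I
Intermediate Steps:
E = -5/7 (E = -⅐*5 = -5/7 ≈ -0.71429)
Z = 4 (Z = 2² = 4)
x(A, S) = S*(5 + A)
B(I) = √(2 + I) (B(I) = √(I + 2) = √(2 + I))
(10 + B(x(-1, E)))² = (10 + √(2 - 5*(5 - 1)/7))² = (10 + √(2 - 5/7*4))² = (10 + √(2 - 20/7))² = (10 + √(-6/7))² = (10 + I*√42/7)²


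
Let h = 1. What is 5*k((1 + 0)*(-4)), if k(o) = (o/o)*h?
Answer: 5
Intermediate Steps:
k(o) = 1 (k(o) = (o/o)*1 = 1*1 = 1)
5*k((1 + 0)*(-4)) = 5*1 = 5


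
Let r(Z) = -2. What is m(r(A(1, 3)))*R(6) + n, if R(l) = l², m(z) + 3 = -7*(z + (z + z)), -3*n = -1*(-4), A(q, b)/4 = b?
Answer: 4208/3 ≈ 1402.7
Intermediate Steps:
A(q, b) = 4*b
n = -4/3 (n = -(-1)*(-4)/3 = -⅓*4 = -4/3 ≈ -1.3333)
m(z) = -3 - 21*z (m(z) = -3 - 7*(z + (z + z)) = -3 - 7*(z + 2*z) = -3 - 21*z)
m(r(A(1, 3)))*R(6) + n = (-3 - 21*(-2))*6² - 4/3 = (-3 + 42)*36 - 4/3 = 39*36 - 4/3 = 1404 - 4/3 = 4208/3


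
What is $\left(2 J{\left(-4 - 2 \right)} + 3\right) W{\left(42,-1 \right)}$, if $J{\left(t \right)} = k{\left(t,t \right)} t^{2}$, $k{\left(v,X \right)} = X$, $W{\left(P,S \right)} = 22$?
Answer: $-9438$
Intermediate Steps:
$J{\left(t \right)} = t^{3}$ ($J{\left(t \right)} = t t^{2} = t^{3}$)
$\left(2 J{\left(-4 - 2 \right)} + 3\right) W{\left(42,-1 \right)} = \left(2 \left(-4 - 2\right)^{3} + 3\right) 22 = \left(2 \left(-6\right)^{3} + 3\right) 22 = \left(2 \left(-216\right) + 3\right) 22 = \left(-432 + 3\right) 22 = \left(-429\right) 22 = -9438$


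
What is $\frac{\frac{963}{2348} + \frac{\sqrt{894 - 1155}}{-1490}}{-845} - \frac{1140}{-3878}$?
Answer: $\frac{1129046943}{3847092340} + \frac{3 i \sqrt{29}}{1259050} \approx 0.29348 + 1.2832 \cdot 10^{-5} i$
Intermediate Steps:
$\frac{\frac{963}{2348} + \frac{\sqrt{894 - 1155}}{-1490}}{-845} - \frac{1140}{-3878} = \left(963 \cdot \frac{1}{2348} + \sqrt{-261} \left(- \frac{1}{1490}\right)\right) \left(- \frac{1}{845}\right) - - \frac{570}{1939} = \left(\frac{963}{2348} + 3 i \sqrt{29} \left(- \frac{1}{1490}\right)\right) \left(- \frac{1}{845}\right) + \frac{570}{1939} = \left(\frac{963}{2348} - \frac{3 i \sqrt{29}}{1490}\right) \left(- \frac{1}{845}\right) + \frac{570}{1939} = \left(- \frac{963}{1984060} + \frac{3 i \sqrt{29}}{1259050}\right) + \frac{570}{1939} = \frac{1129046943}{3847092340} + \frac{3 i \sqrt{29}}{1259050}$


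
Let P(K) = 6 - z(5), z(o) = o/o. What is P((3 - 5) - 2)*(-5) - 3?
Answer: -28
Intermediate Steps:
z(o) = 1
P(K) = 5 (P(K) = 6 - 1*1 = 6 - 1 = 5)
P((3 - 5) - 2)*(-5) - 3 = 5*(-5) - 3 = -25 - 3 = -28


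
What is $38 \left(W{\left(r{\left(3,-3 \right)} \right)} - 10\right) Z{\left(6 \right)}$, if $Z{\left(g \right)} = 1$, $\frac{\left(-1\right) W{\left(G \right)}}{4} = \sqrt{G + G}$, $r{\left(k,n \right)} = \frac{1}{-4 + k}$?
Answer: $-380 - 152 i \sqrt{2} \approx -380.0 - 214.96 i$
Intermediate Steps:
$W{\left(G \right)} = - 4 \sqrt{2} \sqrt{G}$ ($W{\left(G \right)} = - 4 \sqrt{G + G} = - 4 \sqrt{2 G} = - 4 \sqrt{2} \sqrt{G}$)
$38 \left(W{\left(r{\left(3,-3 \right)} \right)} - 10\right) Z{\left(6 \right)} = 38 \left(- 4 \sqrt{2} \sqrt{\frac{1}{-4 + 3}} - 10\right) 1 = 38 \left(- 4 \sqrt{2} \sqrt{\frac{1}{-1}} - 10\right) 1 = 38 \left(- 4 \sqrt{2} \sqrt{-1} - 10\right) 1 = 38 \left(- 4 \sqrt{2} i - 10\right) 1 = 38 \left(- 4 i \sqrt{2} - 10\right) 1 = 38 \left(-10 - 4 i \sqrt{2}\right) 1 = \left(-380 - 152 i \sqrt{2}\right) 1 = -380 - 152 i \sqrt{2}$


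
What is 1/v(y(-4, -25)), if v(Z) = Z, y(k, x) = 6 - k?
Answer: 1/10 ≈ 0.10000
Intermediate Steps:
1/v(y(-4, -25)) = 1/(6 - 1*(-4)) = 1/(6 + 4) = 1/10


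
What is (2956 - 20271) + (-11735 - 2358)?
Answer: -31408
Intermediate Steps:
(2956 - 20271) + (-11735 - 2358) = -17315 - 14093 = -31408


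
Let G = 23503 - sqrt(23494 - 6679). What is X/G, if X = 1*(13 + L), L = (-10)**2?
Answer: 139781/29072326 + 113*sqrt(16815)/552374194 ≈ 0.0048346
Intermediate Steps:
L = 100
G = 23503 - sqrt(16815) ≈ 23373.
X = 113 (X = 1*(13 + 100) = 1*113 = 113)
X/G = 113/(23503 - sqrt(16815))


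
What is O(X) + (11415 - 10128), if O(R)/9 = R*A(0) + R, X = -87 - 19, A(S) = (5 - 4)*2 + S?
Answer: -1575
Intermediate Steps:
A(S) = 2 + S (A(S) = 1*2 + S = 2 + S)
X = -106
O(R) = 27*R (O(R) = 9*(R*(2 + 0) + R) = 9*(R*2 + R) = 9*(2*R + R) = 9*(3*R) = 27*R)
O(X) + (11415 - 10128) = 27*(-106) + (11415 - 10128) = -2862 + 1287 = -1575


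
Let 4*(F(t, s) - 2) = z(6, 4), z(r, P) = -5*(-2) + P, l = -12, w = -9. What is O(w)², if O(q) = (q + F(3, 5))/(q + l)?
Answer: 1/36 ≈ 0.027778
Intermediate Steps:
z(r, P) = 10 + P
F(t, s) = 11/2 (F(t, s) = 2 + (10 + 4)/4 = 2 + (¼)*14 = 2 + 7/2 = 11/2)
O(q) = (11/2 + q)/(-12 + q) (O(q) = (q + 11/2)/(q - 12) = (11/2 + q)/(-12 + q))
O(w)² = ((11/2 - 9)/(-12 - 9))² = (-7/2/(-21))² = (-1/21*(-7/2))² = (⅙)² = 1/36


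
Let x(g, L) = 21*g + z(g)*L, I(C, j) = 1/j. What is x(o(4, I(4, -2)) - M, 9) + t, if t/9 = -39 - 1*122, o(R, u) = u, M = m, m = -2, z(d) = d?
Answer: -1404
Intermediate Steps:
M = -2
t = -1449 (t = 9*(-39 - 1*122) = 9*(-39 - 122) = 9*(-161) = -1449)
x(g, L) = 21*g + L*g (x(g, L) = 21*g + g*L = 21*g + L*g)
x(o(4, I(4, -2)) - M, 9) + t = (1/(-2) - 1*(-2))*(21 + 9) - 1449 = (-½ + 2)*30 - 1449 = (3/2)*30 - 1449 = 45 - 1449 = -1404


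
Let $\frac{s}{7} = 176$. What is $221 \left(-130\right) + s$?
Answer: $-27498$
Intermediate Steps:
$s = 1232$ ($s = 7 \cdot 176 = 1232$)
$221 \left(-130\right) + s = 221 \left(-130\right) + 1232 = -28730 + 1232 = -27498$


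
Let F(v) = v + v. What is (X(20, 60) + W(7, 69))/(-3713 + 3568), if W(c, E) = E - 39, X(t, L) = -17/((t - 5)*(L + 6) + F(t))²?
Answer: -31826983/153830500 ≈ -0.20690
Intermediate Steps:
F(v) = 2*v
X(t, L) = -17/(2*t + (-5 + t)*(6 + L))² (X(t, L) = -17/((t - 5)*(L + 6) + 2*t)² = -17/((-5 + t)*(6 + L) + 2*t)² = -17/(2*t + (-5 + t)*(6 + L))²)
W(c, E) = -39 + E
(X(20, 60) + W(7, 69))/(-3713 + 3568) = (-17/(-30 - 5*60 + 8*20 + 60*20)² + (-39 + 69))/(-3713 + 3568) = (-17/(-30 - 300 + 160 + 1200)² + 30)/(-145) = (-17/1030² + 30)*(-1/145) = (-17*1/1060900 + 30)*(-1/145) = (-17/1060900 + 30)*(-1/145) = (31826983/1060900)*(-1/145) = -31826983/153830500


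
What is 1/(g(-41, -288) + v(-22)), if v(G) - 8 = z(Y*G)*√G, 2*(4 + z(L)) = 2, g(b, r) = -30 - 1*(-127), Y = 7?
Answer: 35/3741 + I*√22/3741 ≈ 0.0093558 + 0.0012538*I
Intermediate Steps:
g(b, r) = 97 (g(b, r) = -30 + 127 = 97)
z(L) = -3 (z(L) = -4 + (½)*2 = -4 + 1 = -3)
v(G) = 8 - 3*√G
1/(g(-41, -288) + v(-22)) = 1/(97 + (8 - 3*I*√22)) = 1/(105 - 3*I*√22)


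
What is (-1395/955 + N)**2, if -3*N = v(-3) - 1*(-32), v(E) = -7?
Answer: 31494544/328329 ≈ 95.924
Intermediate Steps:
N = -25/3 (N = -(-7 - 1*(-32))/3 = -(-7 + 32)/3 = -1/3*25 = -25/3 ≈ -8.3333)
(-1395/955 + N)**2 = (-1395/955 - 25/3)**2 = (-1395*1/955 - 25/3)**2 = (-279/191 - 25/3)**2 = (-5612/573)**2 = 31494544/328329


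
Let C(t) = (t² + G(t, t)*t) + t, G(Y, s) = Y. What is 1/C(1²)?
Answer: ⅓ ≈ 0.33333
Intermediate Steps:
C(t) = t + 2*t² (C(t) = (t² + t*t) + t = (t² + t²) + t = 2*t² + t = t + 2*t²)
1/C(1²) = 1/(1²*(1 + 2*1²)) = 1/(1*(1 + 2*1)) = 1/(1*(1 + 2)) = 1/(1*3) = 1/3 = ⅓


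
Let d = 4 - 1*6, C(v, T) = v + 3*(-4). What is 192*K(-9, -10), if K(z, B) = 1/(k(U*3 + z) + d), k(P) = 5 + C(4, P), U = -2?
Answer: -192/5 ≈ -38.400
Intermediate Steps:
C(v, T) = -12 + v (C(v, T) = v - 12 = -12 + v)
k(P) = -3 (k(P) = 5 + (-12 + 4) = 5 - 8 = -3)
d = -2 (d = 4 - 6 = -2)
K(z, B) = -1/5 (K(z, B) = 1/(-3 - 2) = 1/(-5) = -1/5)
192*K(-9, -10) = 192*(-1/5) = -192/5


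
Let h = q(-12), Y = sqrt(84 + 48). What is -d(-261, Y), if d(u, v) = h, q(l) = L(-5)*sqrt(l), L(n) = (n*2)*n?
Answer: -100*I*sqrt(3) ≈ -173.21*I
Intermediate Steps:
L(n) = 2*n**2 (L(n) = (2*n)*n = 2*n**2)
Y = 2*sqrt(33) (Y = sqrt(132) = 2*sqrt(33) ≈ 11.489)
q(l) = 50*sqrt(l) (q(l) = (2*(-5)**2)*sqrt(l) = (2*25)*sqrt(l) = 50*sqrt(l))
h = 100*I*sqrt(3) (h = 50*sqrt(-12) = 50*(2*I*sqrt(3)) = 100*I*sqrt(3) ≈ 173.21*I)
d(u, v) = 100*I*sqrt(3)
-d(-261, Y) = -100*I*sqrt(3)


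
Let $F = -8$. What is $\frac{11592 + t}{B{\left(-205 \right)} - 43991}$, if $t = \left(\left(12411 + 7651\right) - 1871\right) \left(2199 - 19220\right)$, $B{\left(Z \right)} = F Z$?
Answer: $\frac{309617419}{42351} \approx 7310.8$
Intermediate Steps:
$B{\left(Z \right)} = - 8 Z$
$t = -309629011$ ($t = \left(20062 - 1871\right) \left(-17021\right) = 18191 \left(-17021\right) = -309629011$)
$\frac{11592 + t}{B{\left(-205 \right)} - 43991} = \frac{11592 - 309629011}{\left(-8\right) \left(-205\right) - 43991} = - \frac{309617419}{1640 - 43991} = - \frac{309617419}{-42351} = \left(-309617419\right) \left(- \frac{1}{42351}\right) = \frac{309617419}{42351}$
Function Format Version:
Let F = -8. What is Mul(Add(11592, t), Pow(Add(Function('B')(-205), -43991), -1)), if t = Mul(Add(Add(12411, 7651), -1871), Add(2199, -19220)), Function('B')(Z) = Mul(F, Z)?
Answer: Rational(309617419, 42351) ≈ 7310.8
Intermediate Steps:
Function('B')(Z) = Mul(-8, Z)
t = -309629011 (t = Mul(Add(20062, -1871), -17021) = Mul(18191, -17021) = -309629011)
Mul(Add(11592, t), Pow(Add(Function('B')(-205), -43991), -1)) = Mul(Add(11592, -309629011), Pow(Add(Mul(-8, -205), -43991), -1)) = Mul(-309617419, Pow(Add(1640, -43991), -1)) = Mul(-309617419, Pow(-42351, -1)) = Mul(-309617419, Rational(-1, 42351)) = Rational(309617419, 42351)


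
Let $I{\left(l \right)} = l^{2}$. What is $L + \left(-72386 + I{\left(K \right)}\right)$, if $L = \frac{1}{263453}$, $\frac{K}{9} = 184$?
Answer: $\frac{703406337351}{263453} \approx 2.67 \cdot 10^{6}$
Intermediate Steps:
$K = 1656$ ($K = 9 \cdot 184 = 1656$)
$L = \frac{1}{263453} \approx 3.7957 \cdot 10^{-6}$
$L + \left(-72386 + I{\left(K \right)}\right) = \frac{1}{263453} - \left(72386 - 1656^{2}\right) = \frac{1}{263453} + \left(-72386 + 2742336\right) = \frac{1}{263453} + 2669950 = \frac{703406337351}{263453}$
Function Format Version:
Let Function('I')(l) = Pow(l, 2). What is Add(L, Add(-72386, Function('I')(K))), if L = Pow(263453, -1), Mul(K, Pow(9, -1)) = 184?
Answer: Rational(703406337351, 263453) ≈ 2.6700e+6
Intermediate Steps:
K = 1656 (K = Mul(9, 184) = 1656)
L = Rational(1, 263453) ≈ 3.7957e-6
Add(L, Add(-72386, Function('I')(K))) = Add(Rational(1, 263453), Add(-72386, Pow(1656, 2))) = Add(Rational(1, 263453), Add(-72386, 2742336)) = Add(Rational(1, 263453), 2669950) = Rational(703406337351, 263453)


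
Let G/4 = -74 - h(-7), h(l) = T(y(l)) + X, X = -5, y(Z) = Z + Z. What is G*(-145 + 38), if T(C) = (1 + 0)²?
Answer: 29960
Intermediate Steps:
y(Z) = 2*Z
T(C) = 1 (T(C) = 1² = 1)
h(l) = -4 (h(l) = 1 - 5 = -4)
G = -280 (G = 4*(-74 - 1*(-4)) = 4*(-74 + 4) = 4*(-70) = -280)
G*(-145 + 38) = -280*(-145 + 38) = -280*(-107) = 29960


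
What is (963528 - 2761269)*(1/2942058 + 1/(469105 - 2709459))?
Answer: 105123504222/549270950711 ≈ 0.19139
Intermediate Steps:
(963528 - 2761269)*(1/2942058 + 1/(469105 - 2709459)) = -1797741*(1/2942058 + 1/(-2240354)) = -1797741*(1/2942058 - 1/2240354) = -1797741*(-175426/1647812852133) = 105123504222/549270950711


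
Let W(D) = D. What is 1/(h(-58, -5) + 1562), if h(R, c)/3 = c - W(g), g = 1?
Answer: 1/1544 ≈ 0.00064767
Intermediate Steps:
h(R, c) = -3 + 3*c (h(R, c) = 3*(c - 1*1) = 3*(c - 1) = 3*(-1 + c) = -3 + 3*c)
1/(h(-58, -5) + 1562) = 1/((-3 + 3*(-5)) + 1562) = 1/((-3 - 15) + 1562) = 1/(-18 + 1562) = 1/1544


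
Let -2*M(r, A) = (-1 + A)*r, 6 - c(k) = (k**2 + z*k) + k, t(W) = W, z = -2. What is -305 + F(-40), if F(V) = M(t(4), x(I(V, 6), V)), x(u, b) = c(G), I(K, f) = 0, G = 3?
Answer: -303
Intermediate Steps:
c(k) = 6 + k - k**2 (c(k) = 6 - ((k**2 - 2*k) + k) = 6 - (k**2 - k) = 6 + (k - k**2) = 6 + k - k**2)
x(u, b) = 0 (x(u, b) = 6 + 3 - 1*3**2 = 6 + 3 - 1*9 = 6 + 3 - 9 = 0)
M(r, A) = -r*(-1 + A)/2 (M(r, A) = -(-1 + A)*r/2 = -r*(-1 + A)/2)
F(V) = 2 (F(V) = (1/2)*4*(1 - 1*0) = (1/2)*4*(1 + 0) = (1/2)*4*1 = 2)
-305 + F(-40) = -305 + 2 = -303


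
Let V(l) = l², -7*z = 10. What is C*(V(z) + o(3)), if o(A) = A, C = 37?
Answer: 9139/49 ≈ 186.51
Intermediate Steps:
z = -10/7 (z = -⅐*10 = -10/7 ≈ -1.4286)
C*(V(z) + o(3)) = 37*((-10/7)² + 3) = 37*(100/49 + 3) = 37*(247/49) = 9139/49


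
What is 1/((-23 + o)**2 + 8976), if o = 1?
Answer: 1/9460 ≈ 0.00010571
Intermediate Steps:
1/((-23 + o)**2 + 8976) = 1/((-23 + 1)**2 + 8976) = 1/((-22)**2 + 8976) = 1/(484 + 8976) = 1/9460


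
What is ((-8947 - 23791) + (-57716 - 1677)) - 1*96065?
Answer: -188196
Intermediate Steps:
((-8947 - 23791) + (-57716 - 1677)) - 1*96065 = (-32738 - 59393) - 96065 = -92131 - 96065 = -188196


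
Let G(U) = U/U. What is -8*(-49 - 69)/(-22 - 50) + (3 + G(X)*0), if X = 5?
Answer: -91/9 ≈ -10.111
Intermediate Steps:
G(U) = 1
-8*(-49 - 69)/(-22 - 50) + (3 + G(X)*0) = -8*(-49 - 69)/(-22 - 50) + (3 + 1*0) = -(-944)/(-72) + (3 + 0) = -(-944)*(-1)/72 + 3 = -8*59/36 + 3 = -118/9 + 3 = -91/9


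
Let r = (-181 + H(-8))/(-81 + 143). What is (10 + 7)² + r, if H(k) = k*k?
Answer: 17801/62 ≈ 287.11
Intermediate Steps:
H(k) = k²
r = -117/62 (r = (-181 + (-8)²)/(-81 + 143) = (-181 + 64)/62 = -117*1/62 = -117/62 ≈ -1.8871)
(10 + 7)² + r = (10 + 7)² - 117/62 = 17² - 117/62 = 289 - 117/62 = 17801/62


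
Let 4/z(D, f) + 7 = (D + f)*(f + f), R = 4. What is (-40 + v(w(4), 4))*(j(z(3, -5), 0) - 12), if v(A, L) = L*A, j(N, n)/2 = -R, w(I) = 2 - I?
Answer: 960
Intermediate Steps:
z(D, f) = 4/(-7 + 2*f*(D + f)) (z(D, f) = 4/(-7 + (D + f)*(f + f)) = 4/(-7 + (D + f)*(2*f)) = 4/(-7 + 2*f*(D + f)))
j(N, n) = -8 (j(N, n) = 2*(-1*4) = 2*(-4) = -8)
v(A, L) = A*L
(-40 + v(w(4), 4))*(j(z(3, -5), 0) - 12) = (-40 + (2 - 1*4)*4)*(-8 - 12) = (-40 + (2 - 4)*4)*(-20) = (-40 - 2*4)*(-20) = (-40 - 8)*(-20) = -48*(-20) = 960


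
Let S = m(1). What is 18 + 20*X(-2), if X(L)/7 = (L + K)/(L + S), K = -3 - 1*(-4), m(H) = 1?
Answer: 158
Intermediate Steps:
S = 1
K = 1 (K = -3 + 4 = 1)
X(L) = 7 (X(L) = 7*((L + 1)/(L + 1)) = 7*((1 + L)/(1 + L)) = 7*1 = 7)
18 + 20*X(-2) = 18 + 20*7 = 18 + 140 = 158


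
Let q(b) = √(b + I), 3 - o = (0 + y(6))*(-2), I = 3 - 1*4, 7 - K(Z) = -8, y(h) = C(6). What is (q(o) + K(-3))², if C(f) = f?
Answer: (15 + √14)² ≈ 351.25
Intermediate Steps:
y(h) = 6
K(Z) = 15 (K(Z) = 7 - 1*(-8) = 7 + 8 = 15)
I = -1 (I = 3 - 4 = -1)
o = 15 (o = 3 - (0 + 6)*(-2) = 3 - 6*(-2) = 3 - 1*(-12) = 3 + 12 = 15)
q(b) = √(-1 + b) (q(b) = √(b - 1) = √(-1 + b))
(q(o) + K(-3))² = (√(-1 + 15) + 15)² = (√14 + 15)² = (15 + √14)²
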